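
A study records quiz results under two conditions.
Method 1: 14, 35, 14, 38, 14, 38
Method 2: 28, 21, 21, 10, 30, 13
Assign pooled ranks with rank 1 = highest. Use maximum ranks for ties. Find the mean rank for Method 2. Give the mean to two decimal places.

Sorted (descending): 38, 38, 35, 30, 28, 21, 21, 14, 14, 14, 13, 10
The 2 values of 38 occupy positions 1–2 → each gets rank 2.
The 2 values of 21 occupy positions 6–7 → each gets rank 7.
The 3 values of 14 occupy positions 8–10 → each gets rank 10.
Method 2 values → pooled ranks: 28→5, 21→7, 21→7, 10→12, 30→4, 13→11
Mean rank = (5 + 7 + 7 + 12 + 4 + 11) / 6 = 7.67

7.67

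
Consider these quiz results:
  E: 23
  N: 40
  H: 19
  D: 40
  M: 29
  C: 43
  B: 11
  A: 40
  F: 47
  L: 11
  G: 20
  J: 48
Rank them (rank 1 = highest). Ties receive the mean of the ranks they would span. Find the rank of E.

8

Sorted (descending): 48, 47, 43, 40, 40, 40, 29, 23, 20, 19, 11, 11
The 3 values of 40 occupy positions 4–6 → average rank 5.
The 2 values of 11 occupy positions 11–12 → average rank (11+12)/2 = 11.5.
E has value 23 → rank 8.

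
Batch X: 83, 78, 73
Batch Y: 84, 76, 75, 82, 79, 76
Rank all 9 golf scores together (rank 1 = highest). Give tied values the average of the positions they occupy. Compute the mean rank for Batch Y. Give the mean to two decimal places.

Sorted (descending): 84, 83, 82, 79, 78, 76, 76, 75, 73
The 2 values of 76 occupy positions 6–7 → average rank (6+7)/2 = 6.5.
Batch Y values → pooled ranks: 84→1, 76→6.5, 75→8, 82→3, 79→4, 76→6.5
Mean rank = (1 + 6.5 + 8 + 3 + 4 + 6.5) / 6 = 4.83

4.83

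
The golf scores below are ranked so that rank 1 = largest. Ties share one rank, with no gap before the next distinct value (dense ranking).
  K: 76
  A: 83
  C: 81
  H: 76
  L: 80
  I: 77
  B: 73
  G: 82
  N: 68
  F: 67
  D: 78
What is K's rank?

7

Sorted (descending): 83, 82, 81, 80, 78, 77, 76, 76, 73, 68, 67
The 2 values of 76 share dense rank 7.
Remaining distinct values take the next consecutive integers.
K has value 76 → rank 7.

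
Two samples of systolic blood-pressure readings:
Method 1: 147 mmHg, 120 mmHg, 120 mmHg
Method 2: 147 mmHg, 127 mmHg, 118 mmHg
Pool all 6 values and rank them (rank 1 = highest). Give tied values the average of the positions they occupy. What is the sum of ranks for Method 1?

Sorted (descending): 147, 147, 127, 120, 120, 118
The 2 values of 147 occupy positions 1–2 → average rank (1+2)/2 = 1.5.
The 2 values of 120 occupy positions 4–5 → average rank (4+5)/2 = 4.5.
Method 1 values → pooled ranks: 147→1.5, 120→4.5, 120→4.5
Rank sum = 1.5 + 4.5 + 4.5 = 10.5

10.5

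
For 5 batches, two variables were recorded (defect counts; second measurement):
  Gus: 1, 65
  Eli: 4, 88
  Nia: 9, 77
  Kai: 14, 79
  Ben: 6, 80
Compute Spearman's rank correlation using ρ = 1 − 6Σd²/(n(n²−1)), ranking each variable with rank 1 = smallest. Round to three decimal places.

0.100

Ranks of variable 1: 1, 2, 4, 5, 3
Ranks of variable 2: 1, 5, 2, 3, 4
d = r₁ − r₂: 0, -3, 2, 2, -1
d²: 0, 9, 4, 4, 1; Σd² = 18
ρ = 1 − 6·18/(5·24) = 1 − 108/120 = 0.100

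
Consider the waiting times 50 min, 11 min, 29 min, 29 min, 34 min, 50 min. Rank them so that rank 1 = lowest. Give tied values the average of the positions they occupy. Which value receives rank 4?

34

Sorted (ascending): 11, 29, 29, 34, 50, 50
The 2 values of 29 occupy positions 2–3 → average rank (2+3)/2 = 2.5.
The 2 values of 50 occupy positions 5–6 → average rank (5+6)/2 = 5.5.
Rank 4 → value 34.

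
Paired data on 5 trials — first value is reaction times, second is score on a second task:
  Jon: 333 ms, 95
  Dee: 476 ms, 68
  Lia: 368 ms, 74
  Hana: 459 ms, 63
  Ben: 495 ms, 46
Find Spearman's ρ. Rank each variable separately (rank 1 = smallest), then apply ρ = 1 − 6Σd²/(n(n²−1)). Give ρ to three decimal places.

-0.900

Ranks of variable 1: 1, 4, 2, 3, 5
Ranks of variable 2: 5, 3, 4, 2, 1
d = r₁ − r₂: -4, 1, -2, 1, 4
d²: 16, 1, 4, 1, 16; Σd² = 38
ρ = 1 − 6·38/(5·24) = 1 − 228/120 = -0.900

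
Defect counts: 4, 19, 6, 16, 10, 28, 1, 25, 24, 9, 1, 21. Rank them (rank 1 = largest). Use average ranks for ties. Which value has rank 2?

Sorted (descending): 28, 25, 24, 21, 19, 16, 10, 9, 6, 4, 1, 1
The 2 values of 1 occupy positions 11–12 → average rank (11+12)/2 = 11.5.
Rank 2 → value 25.

25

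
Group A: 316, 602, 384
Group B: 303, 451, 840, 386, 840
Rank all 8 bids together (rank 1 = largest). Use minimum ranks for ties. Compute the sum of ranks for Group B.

19

Sorted (descending): 840, 840, 602, 451, 386, 384, 316, 303
The 2 values of 840 occupy positions 1–2 → each gets rank 1.
Group B values → pooled ranks: 303→8, 451→4, 840→1, 386→5, 840→1
Rank sum = 8 + 4 + 1 + 5 + 1 = 19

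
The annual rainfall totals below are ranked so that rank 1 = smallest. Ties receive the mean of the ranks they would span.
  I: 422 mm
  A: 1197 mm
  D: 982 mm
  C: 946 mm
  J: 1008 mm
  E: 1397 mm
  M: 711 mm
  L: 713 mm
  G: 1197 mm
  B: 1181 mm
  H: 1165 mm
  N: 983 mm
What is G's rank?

10.5

Sorted (ascending): 422, 711, 713, 946, 982, 983, 1008, 1165, 1181, 1197, 1197, 1397
The 2 values of 1197 occupy positions 10–11 → average rank (10+11)/2 = 10.5.
G has value 1197 mm → rank 10.5.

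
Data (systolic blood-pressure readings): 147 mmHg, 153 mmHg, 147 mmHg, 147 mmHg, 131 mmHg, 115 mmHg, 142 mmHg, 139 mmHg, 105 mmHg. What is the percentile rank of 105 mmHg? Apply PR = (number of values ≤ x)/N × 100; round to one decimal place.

11.1

N = 9.
Strictly below 105: 0. Equal to 105: 1.
PR = 1/9 × 100 = 11.1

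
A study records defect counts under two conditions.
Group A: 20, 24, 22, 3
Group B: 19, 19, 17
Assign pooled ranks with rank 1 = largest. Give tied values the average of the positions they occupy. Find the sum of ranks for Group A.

Sorted (descending): 24, 22, 20, 19, 19, 17, 3
The 2 values of 19 occupy positions 4–5 → average rank (4+5)/2 = 4.5.
Group A values → pooled ranks: 20→3, 24→1, 22→2, 3→7
Rank sum = 3 + 1 + 2 + 7 = 13

13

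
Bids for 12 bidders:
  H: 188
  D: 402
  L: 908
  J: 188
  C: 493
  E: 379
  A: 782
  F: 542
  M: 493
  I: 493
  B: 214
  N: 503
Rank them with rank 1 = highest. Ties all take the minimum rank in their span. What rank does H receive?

11

Sorted (descending): 908, 782, 542, 503, 493, 493, 493, 402, 379, 214, 188, 188
The 3 values of 493 occupy positions 5–7 → each gets rank 5.
The 2 values of 188 occupy positions 11–12 → each gets rank 11.
H has value 188 → rank 11.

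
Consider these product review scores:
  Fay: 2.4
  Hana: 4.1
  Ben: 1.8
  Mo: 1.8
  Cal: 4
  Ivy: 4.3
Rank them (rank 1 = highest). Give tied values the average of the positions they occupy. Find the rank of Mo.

5.5

Sorted (descending): 4.3, 4.1, 4, 2.4, 1.8, 1.8
The 2 values of 1.8 occupy positions 5–6 → average rank (5+6)/2 = 5.5.
Mo has value 1.8 → rank 5.5.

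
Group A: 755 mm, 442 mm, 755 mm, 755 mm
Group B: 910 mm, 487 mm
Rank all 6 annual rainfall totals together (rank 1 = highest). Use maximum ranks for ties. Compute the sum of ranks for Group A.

Sorted (descending): 910, 755, 755, 755, 487, 442
The 3 values of 755 occupy positions 2–4 → each gets rank 4.
Group A values → pooled ranks: 755→4, 442→6, 755→4, 755→4
Rank sum = 4 + 6 + 4 + 4 = 18

18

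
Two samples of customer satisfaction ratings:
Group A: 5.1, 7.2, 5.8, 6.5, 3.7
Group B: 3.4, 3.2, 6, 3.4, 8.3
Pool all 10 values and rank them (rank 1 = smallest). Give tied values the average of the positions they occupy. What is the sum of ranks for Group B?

23

Sorted (ascending): 3.2, 3.4, 3.4, 3.7, 5.1, 5.8, 6, 6.5, 7.2, 8.3
The 2 values of 3.4 occupy positions 2–3 → average rank (2+3)/2 = 2.5.
Group B values → pooled ranks: 3.4→2.5, 3.2→1, 6→7, 3.4→2.5, 8.3→10
Rank sum = 2.5 + 1 + 7 + 2.5 + 10 = 23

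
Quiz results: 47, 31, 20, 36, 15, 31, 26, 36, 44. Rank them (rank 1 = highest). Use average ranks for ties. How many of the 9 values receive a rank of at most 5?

4

Sorted (descending): 47, 44, 36, 36, 31, 31, 26, 20, 15
The 2 values of 36 occupy positions 3–4 → average rank (3+4)/2 = 3.5.
The 2 values of 31 occupy positions 5–6 → average rank (5+6)/2 = 5.5.
Ranks ≤ 5: {1, 2, 3.5, 3.5} → 4 values.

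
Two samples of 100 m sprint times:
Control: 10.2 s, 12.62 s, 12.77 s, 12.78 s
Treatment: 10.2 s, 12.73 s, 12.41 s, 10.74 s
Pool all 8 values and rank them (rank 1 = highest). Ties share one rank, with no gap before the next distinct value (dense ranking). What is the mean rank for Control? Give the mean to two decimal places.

Sorted (descending): 12.78, 12.77, 12.73, 12.62, 12.41, 10.74, 10.2, 10.2
The 2 values of 10.2 share dense rank 7.
Remaining distinct values take the next consecutive integers.
Control values → pooled ranks: 10.2→7, 12.62→4, 12.77→2, 12.78→1
Mean rank = (7 + 4 + 2 + 1) / 4 = 3.50

3.50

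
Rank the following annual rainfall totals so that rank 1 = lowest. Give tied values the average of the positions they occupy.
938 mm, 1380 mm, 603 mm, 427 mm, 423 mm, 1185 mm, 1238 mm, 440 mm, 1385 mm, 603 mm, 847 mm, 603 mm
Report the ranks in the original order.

8, 11, 5, 2, 1, 9, 10, 3, 12, 5, 7, 5

Sorted (ascending): 423, 427, 440, 603, 603, 603, 847, 938, 1185, 1238, 1380, 1385
The 3 values of 603 occupy positions 4–6 → average rank 5.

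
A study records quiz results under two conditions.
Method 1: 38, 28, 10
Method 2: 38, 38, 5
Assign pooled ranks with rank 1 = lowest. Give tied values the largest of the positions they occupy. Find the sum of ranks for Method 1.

11

Sorted (ascending): 5, 10, 28, 38, 38, 38
The 3 values of 38 occupy positions 4–6 → each gets rank 6.
Method 1 values → pooled ranks: 38→6, 28→3, 10→2
Rank sum = 6 + 3 + 2 = 11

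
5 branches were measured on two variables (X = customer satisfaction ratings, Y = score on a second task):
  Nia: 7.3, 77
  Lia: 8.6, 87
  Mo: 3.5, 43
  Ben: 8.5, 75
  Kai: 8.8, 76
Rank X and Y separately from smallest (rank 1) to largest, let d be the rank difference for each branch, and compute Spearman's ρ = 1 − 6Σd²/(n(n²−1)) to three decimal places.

0.500

Ranks of variable 1: 2, 4, 1, 3, 5
Ranks of variable 2: 4, 5, 1, 2, 3
d = r₁ − r₂: -2, -1, 0, 1, 2
d²: 4, 1, 0, 1, 4; Σd² = 10
ρ = 1 − 6·10/(5·24) = 1 − 60/120 = 0.500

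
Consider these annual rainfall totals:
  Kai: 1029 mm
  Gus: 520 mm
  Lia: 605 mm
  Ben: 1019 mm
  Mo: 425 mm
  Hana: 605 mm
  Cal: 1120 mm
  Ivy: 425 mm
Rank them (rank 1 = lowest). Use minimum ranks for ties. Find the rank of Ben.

Sorted (ascending): 425, 425, 520, 605, 605, 1019, 1029, 1120
The 2 values of 425 occupy positions 1–2 → each gets rank 1.
The 2 values of 605 occupy positions 4–5 → each gets rank 4.
Ben has value 1019 mm → rank 6.

6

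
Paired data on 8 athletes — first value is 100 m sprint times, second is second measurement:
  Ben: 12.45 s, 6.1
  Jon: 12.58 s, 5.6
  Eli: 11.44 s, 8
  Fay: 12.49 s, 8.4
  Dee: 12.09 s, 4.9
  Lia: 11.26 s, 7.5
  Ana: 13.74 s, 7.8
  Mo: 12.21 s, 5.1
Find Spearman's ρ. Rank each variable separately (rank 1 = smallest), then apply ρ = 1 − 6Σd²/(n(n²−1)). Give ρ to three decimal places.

Ranks of variable 1: 5, 7, 2, 6, 3, 1, 8, 4
Ranks of variable 2: 4, 3, 7, 8, 1, 5, 6, 2
d = r₁ − r₂: 1, 4, -5, -2, 2, -4, 2, 2
d²: 1, 16, 25, 4, 4, 16, 4, 4; Σd² = 74
ρ = 1 − 6·74/(8·63) = 1 − 444/504 = 0.119

0.119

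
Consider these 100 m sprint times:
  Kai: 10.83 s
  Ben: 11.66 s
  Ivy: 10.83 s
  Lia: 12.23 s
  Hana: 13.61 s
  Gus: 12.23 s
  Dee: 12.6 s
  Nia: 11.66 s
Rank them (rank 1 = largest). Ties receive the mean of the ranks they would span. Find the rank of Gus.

Sorted (descending): 13.61, 12.6, 12.23, 12.23, 11.66, 11.66, 10.83, 10.83
The 2 values of 12.23 occupy positions 3–4 → average rank (3+4)/2 = 3.5.
The 2 values of 11.66 occupy positions 5–6 → average rank (5+6)/2 = 5.5.
The 2 values of 10.83 occupy positions 7–8 → average rank (7+8)/2 = 7.5.
Gus has value 12.23 s → rank 3.5.

3.5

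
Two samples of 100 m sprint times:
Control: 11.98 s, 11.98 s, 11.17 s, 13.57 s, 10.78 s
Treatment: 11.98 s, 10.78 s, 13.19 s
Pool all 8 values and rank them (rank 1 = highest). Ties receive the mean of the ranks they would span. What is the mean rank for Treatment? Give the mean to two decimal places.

Sorted (descending): 13.57, 13.19, 11.98, 11.98, 11.98, 11.17, 10.78, 10.78
The 3 values of 11.98 occupy positions 3–5 → average rank 4.
The 2 values of 10.78 occupy positions 7–8 → average rank (7+8)/2 = 7.5.
Treatment values → pooled ranks: 11.98→4, 10.78→7.5, 13.19→2
Mean rank = (4 + 7.5 + 2) / 3 = 4.50

4.50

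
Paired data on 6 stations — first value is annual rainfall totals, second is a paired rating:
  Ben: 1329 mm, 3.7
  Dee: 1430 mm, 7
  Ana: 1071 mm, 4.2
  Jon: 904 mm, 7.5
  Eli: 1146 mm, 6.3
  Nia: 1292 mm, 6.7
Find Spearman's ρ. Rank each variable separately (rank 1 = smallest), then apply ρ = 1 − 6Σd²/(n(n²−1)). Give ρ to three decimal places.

-0.200

Ranks of variable 1: 5, 6, 2, 1, 3, 4
Ranks of variable 2: 1, 5, 2, 6, 3, 4
d = r₁ − r₂: 4, 1, 0, -5, 0, 0
d²: 16, 1, 0, 25, 0, 0; Σd² = 42
ρ = 1 − 6·42/(6·35) = 1 − 252/210 = -0.200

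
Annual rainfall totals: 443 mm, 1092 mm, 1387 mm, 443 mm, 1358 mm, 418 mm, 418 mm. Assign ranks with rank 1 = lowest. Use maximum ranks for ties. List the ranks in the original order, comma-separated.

Sorted (ascending): 418, 418, 443, 443, 1092, 1358, 1387
The 2 values of 418 occupy positions 1–2 → each gets rank 2.
The 2 values of 443 occupy positions 3–4 → each gets rank 4.

4, 5, 7, 4, 6, 2, 2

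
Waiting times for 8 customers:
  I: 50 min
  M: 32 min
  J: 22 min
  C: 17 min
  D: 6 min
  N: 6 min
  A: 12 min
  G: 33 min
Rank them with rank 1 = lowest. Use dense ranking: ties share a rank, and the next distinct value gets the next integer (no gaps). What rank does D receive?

Sorted (ascending): 6, 6, 12, 17, 22, 32, 33, 50
The 2 values of 6 share dense rank 1.
Remaining distinct values take the next consecutive integers.
D has value 6 min → rank 1.

1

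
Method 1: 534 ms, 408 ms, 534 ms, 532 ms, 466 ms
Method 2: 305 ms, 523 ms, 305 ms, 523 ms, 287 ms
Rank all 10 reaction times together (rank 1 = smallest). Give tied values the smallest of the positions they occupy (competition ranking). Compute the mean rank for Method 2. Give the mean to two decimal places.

3.40

Sorted (ascending): 287, 305, 305, 408, 466, 523, 523, 532, 534, 534
The 2 values of 305 occupy positions 2–3 → each gets rank 2.
The 2 values of 523 occupy positions 6–7 → each gets rank 6.
The 2 values of 534 occupy positions 9–10 → each gets rank 9.
Method 2 values → pooled ranks: 305→2, 523→6, 305→2, 523→6, 287→1
Mean rank = (2 + 6 + 2 + 6 + 1) / 5 = 3.40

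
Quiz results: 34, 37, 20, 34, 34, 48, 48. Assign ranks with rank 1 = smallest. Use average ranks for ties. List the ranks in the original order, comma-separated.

3, 5, 1, 3, 3, 6.5, 6.5

Sorted (ascending): 20, 34, 34, 34, 37, 48, 48
The 3 values of 34 occupy positions 2–4 → average rank 3.
The 2 values of 48 occupy positions 6–7 → average rank (6+7)/2 = 6.5.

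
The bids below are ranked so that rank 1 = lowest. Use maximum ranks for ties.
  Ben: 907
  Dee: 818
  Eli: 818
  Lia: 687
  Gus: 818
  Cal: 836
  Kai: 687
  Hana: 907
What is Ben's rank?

Sorted (ascending): 687, 687, 818, 818, 818, 836, 907, 907
The 2 values of 687 occupy positions 1–2 → each gets rank 2.
The 3 values of 818 occupy positions 3–5 → each gets rank 5.
The 2 values of 907 occupy positions 7–8 → each gets rank 8.
Ben has value 907 → rank 8.

8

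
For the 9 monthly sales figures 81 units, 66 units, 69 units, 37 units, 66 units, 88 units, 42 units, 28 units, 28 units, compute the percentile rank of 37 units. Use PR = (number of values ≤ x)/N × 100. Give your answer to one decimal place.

N = 9.
Strictly below 37: 2. Equal to 37: 1.
PR = 3/9 × 100 = 33.3

33.3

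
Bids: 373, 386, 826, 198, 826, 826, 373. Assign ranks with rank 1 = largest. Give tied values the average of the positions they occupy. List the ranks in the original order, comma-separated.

Sorted (descending): 826, 826, 826, 386, 373, 373, 198
The 3 values of 826 occupy positions 1–3 → average rank 2.
The 2 values of 373 occupy positions 5–6 → average rank (5+6)/2 = 5.5.

5.5, 4, 2, 7, 2, 2, 5.5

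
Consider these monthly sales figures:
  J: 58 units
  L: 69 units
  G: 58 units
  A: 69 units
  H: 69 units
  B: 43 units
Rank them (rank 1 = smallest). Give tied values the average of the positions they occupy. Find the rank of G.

2.5

Sorted (ascending): 43, 58, 58, 69, 69, 69
The 2 values of 58 occupy positions 2–3 → average rank (2+3)/2 = 2.5.
The 3 values of 69 occupy positions 4–6 → average rank 5.
G has value 58 units → rank 2.5.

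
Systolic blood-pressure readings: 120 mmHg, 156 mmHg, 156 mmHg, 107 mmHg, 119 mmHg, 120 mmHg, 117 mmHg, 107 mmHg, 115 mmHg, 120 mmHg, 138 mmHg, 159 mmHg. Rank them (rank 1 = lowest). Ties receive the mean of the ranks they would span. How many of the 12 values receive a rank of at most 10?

Sorted (ascending): 107, 107, 115, 117, 119, 120, 120, 120, 138, 156, 156, 159
The 2 values of 107 occupy positions 1–2 → average rank (1+2)/2 = 1.5.
The 3 values of 120 occupy positions 6–8 → average rank 7.
The 2 values of 156 occupy positions 10–11 → average rank (10+11)/2 = 10.5.
Ranks ≤ 10: {1.5, 1.5, 3, 4, 5, 7, 7, 7, 9} → 9 values.

9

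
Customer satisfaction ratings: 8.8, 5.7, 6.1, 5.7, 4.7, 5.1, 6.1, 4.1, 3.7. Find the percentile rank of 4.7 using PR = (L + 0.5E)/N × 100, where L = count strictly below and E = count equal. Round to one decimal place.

N = 9.
Strictly below 4.7: 2. Equal to 4.7: 1.
PR = (2 + 0.5·1)/9 × 100 = 27.8

27.8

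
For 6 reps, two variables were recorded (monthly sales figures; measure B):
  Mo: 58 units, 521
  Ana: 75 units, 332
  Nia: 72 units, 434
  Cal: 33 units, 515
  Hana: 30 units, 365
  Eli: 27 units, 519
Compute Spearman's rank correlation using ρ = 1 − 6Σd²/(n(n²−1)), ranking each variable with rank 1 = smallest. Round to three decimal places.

-0.429

Ranks of variable 1: 4, 6, 5, 3, 2, 1
Ranks of variable 2: 6, 1, 3, 4, 2, 5
d = r₁ − r₂: -2, 5, 2, -1, 0, -4
d²: 4, 25, 4, 1, 0, 16; Σd² = 50
ρ = 1 − 6·50/(6·35) = 1 − 300/210 = -0.429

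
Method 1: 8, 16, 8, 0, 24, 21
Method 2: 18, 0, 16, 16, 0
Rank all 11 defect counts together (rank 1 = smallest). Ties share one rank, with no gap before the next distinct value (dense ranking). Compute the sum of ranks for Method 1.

19

Sorted (ascending): 0, 0, 0, 8, 8, 16, 16, 16, 18, 21, 24
The 3 values of 0 share dense rank 1.
The 2 values of 8 share dense rank 2.
The 3 values of 16 share dense rank 3.
Remaining distinct values take the next consecutive integers.
Method 1 values → pooled ranks: 8→2, 16→3, 8→2, 0→1, 24→6, 21→5
Rank sum = 2 + 3 + 2 + 1 + 6 + 5 = 19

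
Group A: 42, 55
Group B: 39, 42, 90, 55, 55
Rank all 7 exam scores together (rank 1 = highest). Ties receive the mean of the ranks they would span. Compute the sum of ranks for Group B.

19.5

Sorted (descending): 90, 55, 55, 55, 42, 42, 39
The 3 values of 55 occupy positions 2–4 → average rank 3.
The 2 values of 42 occupy positions 5–6 → average rank (5+6)/2 = 5.5.
Group B values → pooled ranks: 39→7, 42→5.5, 90→1, 55→3, 55→3
Rank sum = 7 + 5.5 + 1 + 3 + 3 = 19.5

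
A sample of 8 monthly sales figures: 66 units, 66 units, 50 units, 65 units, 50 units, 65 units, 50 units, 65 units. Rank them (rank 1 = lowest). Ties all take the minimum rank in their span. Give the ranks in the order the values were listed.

7, 7, 1, 4, 1, 4, 1, 4

Sorted (ascending): 50, 50, 50, 65, 65, 65, 66, 66
The 3 values of 50 occupy positions 1–3 → each gets rank 1.
The 3 values of 65 occupy positions 4–6 → each gets rank 4.
The 2 values of 66 occupy positions 7–8 → each gets rank 7.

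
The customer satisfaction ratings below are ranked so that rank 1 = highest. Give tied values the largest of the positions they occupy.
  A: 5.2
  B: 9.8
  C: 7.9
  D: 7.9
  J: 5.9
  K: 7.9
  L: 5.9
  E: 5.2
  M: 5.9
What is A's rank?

Sorted (descending): 9.8, 7.9, 7.9, 7.9, 5.9, 5.9, 5.9, 5.2, 5.2
The 3 values of 7.9 occupy positions 2–4 → each gets rank 4.
The 3 values of 5.9 occupy positions 5–7 → each gets rank 7.
The 2 values of 5.2 occupy positions 8–9 → each gets rank 9.
A has value 5.2 → rank 9.

9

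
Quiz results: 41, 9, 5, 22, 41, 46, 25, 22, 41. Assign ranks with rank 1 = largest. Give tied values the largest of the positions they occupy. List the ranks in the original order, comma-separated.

4, 8, 9, 7, 4, 1, 5, 7, 4

Sorted (descending): 46, 41, 41, 41, 25, 22, 22, 9, 5
The 3 values of 41 occupy positions 2–4 → each gets rank 4.
The 2 values of 22 occupy positions 6–7 → each gets rank 7.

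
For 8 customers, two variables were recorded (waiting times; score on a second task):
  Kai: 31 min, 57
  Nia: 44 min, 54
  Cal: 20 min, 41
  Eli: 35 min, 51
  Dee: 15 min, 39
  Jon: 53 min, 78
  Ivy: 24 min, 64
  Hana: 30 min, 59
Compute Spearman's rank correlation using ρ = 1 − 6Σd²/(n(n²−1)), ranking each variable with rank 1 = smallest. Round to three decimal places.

Ranks of variable 1: 5, 7, 2, 6, 1, 8, 3, 4
Ranks of variable 2: 5, 4, 2, 3, 1, 8, 7, 6
d = r₁ − r₂: 0, 3, 0, 3, 0, 0, -4, -2
d²: 0, 9, 0, 9, 0, 0, 16, 4; Σd² = 38
ρ = 1 − 6·38/(8·63) = 1 − 228/504 = 0.548

0.548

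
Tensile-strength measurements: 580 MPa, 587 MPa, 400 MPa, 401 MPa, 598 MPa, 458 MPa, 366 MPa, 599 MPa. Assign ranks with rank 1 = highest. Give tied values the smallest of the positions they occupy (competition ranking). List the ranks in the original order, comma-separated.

4, 3, 7, 6, 2, 5, 8, 1

Sorted (descending): 599, 598, 587, 580, 458, 401, 400, 366
No ties — each value takes its position as its rank.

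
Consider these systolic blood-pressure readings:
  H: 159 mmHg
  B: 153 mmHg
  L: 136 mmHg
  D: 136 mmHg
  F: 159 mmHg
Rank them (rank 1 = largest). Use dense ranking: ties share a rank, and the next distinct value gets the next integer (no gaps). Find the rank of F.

Sorted (descending): 159, 159, 153, 136, 136
The 2 values of 159 share dense rank 1.
The 2 values of 136 share dense rank 3.
Remaining distinct values take the next consecutive integers.
F has value 159 mmHg → rank 1.

1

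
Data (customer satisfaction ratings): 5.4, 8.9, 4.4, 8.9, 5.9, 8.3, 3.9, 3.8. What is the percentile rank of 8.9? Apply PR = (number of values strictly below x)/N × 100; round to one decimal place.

75.0

N = 8.
Strictly below 8.9: 6. Equal to 8.9: 2.
PR = 6/8 × 100 = 75.0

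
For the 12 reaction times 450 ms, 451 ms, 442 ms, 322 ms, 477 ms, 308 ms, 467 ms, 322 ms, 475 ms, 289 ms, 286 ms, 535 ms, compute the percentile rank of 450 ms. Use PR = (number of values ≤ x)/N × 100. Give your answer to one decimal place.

N = 12.
Strictly below 450: 6. Equal to 450: 1.
PR = 7/12 × 100 = 58.3

58.3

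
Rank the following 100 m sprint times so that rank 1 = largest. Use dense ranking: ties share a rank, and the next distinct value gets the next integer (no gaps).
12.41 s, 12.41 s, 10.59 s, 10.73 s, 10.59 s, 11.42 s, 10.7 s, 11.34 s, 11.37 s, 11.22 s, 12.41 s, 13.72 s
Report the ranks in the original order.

Sorted (descending): 13.72, 12.41, 12.41, 12.41, 11.42, 11.37, 11.34, 11.22, 10.73, 10.7, 10.59, 10.59
The 3 values of 12.41 share dense rank 2.
The 2 values of 10.59 share dense rank 9.
Remaining distinct values take the next consecutive integers.

2, 2, 9, 7, 9, 3, 8, 5, 4, 6, 2, 1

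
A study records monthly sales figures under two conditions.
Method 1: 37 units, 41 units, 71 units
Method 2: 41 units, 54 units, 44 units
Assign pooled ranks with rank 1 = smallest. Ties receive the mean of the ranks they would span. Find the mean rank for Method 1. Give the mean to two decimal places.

3.17

Sorted (ascending): 37, 41, 41, 44, 54, 71
The 2 values of 41 occupy positions 2–3 → average rank (2+3)/2 = 2.5.
Method 1 values → pooled ranks: 37→1, 41→2.5, 71→6
Mean rank = (1 + 2.5 + 6) / 3 = 3.17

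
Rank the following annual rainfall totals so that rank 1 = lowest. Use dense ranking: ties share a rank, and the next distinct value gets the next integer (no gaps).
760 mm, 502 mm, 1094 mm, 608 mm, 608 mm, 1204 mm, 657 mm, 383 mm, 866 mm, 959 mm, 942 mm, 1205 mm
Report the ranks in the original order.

5, 2, 9, 3, 3, 10, 4, 1, 6, 8, 7, 11

Sorted (ascending): 383, 502, 608, 608, 657, 760, 866, 942, 959, 1094, 1204, 1205
The 2 values of 608 share dense rank 3.
Remaining distinct values take the next consecutive integers.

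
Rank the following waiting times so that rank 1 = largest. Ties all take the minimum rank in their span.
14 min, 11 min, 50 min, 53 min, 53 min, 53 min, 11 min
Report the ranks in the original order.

Sorted (descending): 53, 53, 53, 50, 14, 11, 11
The 3 values of 53 occupy positions 1–3 → each gets rank 1.
The 2 values of 11 occupy positions 6–7 → each gets rank 6.

5, 6, 4, 1, 1, 1, 6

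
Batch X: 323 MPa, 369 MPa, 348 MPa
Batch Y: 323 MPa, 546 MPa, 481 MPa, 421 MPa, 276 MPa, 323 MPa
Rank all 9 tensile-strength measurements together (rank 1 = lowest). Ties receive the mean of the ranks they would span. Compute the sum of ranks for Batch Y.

31

Sorted (ascending): 276, 323, 323, 323, 348, 369, 421, 481, 546
The 3 values of 323 occupy positions 2–4 → average rank 3.
Batch Y values → pooled ranks: 323→3, 546→9, 481→8, 421→7, 276→1, 323→3
Rank sum = 3 + 9 + 8 + 7 + 1 + 3 = 31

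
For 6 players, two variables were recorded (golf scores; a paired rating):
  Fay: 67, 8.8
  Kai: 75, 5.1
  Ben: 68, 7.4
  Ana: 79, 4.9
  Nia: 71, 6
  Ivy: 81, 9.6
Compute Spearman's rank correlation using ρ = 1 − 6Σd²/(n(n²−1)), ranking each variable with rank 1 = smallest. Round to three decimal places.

-0.143

Ranks of variable 1: 1, 4, 2, 5, 3, 6
Ranks of variable 2: 5, 2, 4, 1, 3, 6
d = r₁ − r₂: -4, 2, -2, 4, 0, 0
d²: 16, 4, 4, 16, 0, 0; Σd² = 40
ρ = 1 − 6·40/(6·35) = 1 − 240/210 = -0.143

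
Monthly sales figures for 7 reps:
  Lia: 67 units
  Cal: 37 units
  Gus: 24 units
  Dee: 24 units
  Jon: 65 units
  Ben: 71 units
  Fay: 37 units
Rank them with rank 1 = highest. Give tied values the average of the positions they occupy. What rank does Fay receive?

Sorted (descending): 71, 67, 65, 37, 37, 24, 24
The 2 values of 37 occupy positions 4–5 → average rank (4+5)/2 = 4.5.
The 2 values of 24 occupy positions 6–7 → average rank (6+7)/2 = 6.5.
Fay has value 37 units → rank 4.5.

4.5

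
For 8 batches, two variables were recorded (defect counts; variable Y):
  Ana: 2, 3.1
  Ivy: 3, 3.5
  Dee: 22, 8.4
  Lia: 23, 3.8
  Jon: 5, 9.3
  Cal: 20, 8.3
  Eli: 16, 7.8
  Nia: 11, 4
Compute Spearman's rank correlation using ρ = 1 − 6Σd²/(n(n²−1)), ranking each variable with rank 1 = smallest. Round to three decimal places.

Ranks of variable 1: 1, 2, 7, 8, 3, 6, 5, 4
Ranks of variable 2: 1, 2, 7, 3, 8, 6, 5, 4
d = r₁ − r₂: 0, 0, 0, 5, -5, 0, 0, 0
d²: 0, 0, 0, 25, 25, 0, 0, 0; Σd² = 50
ρ = 1 − 6·50/(8·63) = 1 − 300/504 = 0.405

0.405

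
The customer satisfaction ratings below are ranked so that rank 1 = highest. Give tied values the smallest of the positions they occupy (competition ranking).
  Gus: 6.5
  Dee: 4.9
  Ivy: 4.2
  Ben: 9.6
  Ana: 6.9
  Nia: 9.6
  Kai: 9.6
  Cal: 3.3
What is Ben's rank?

1

Sorted (descending): 9.6, 9.6, 9.6, 6.9, 6.5, 4.9, 4.2, 3.3
The 3 values of 9.6 occupy positions 1–3 → each gets rank 1.
Ben has value 9.6 → rank 1.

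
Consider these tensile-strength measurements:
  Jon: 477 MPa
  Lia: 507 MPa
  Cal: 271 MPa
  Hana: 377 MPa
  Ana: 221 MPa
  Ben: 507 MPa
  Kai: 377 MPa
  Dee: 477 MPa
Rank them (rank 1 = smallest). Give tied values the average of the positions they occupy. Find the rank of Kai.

3.5

Sorted (ascending): 221, 271, 377, 377, 477, 477, 507, 507
The 2 values of 377 occupy positions 3–4 → average rank (3+4)/2 = 3.5.
The 2 values of 477 occupy positions 5–6 → average rank (5+6)/2 = 5.5.
The 2 values of 507 occupy positions 7–8 → average rank (7+8)/2 = 7.5.
Kai has value 377 MPa → rank 3.5.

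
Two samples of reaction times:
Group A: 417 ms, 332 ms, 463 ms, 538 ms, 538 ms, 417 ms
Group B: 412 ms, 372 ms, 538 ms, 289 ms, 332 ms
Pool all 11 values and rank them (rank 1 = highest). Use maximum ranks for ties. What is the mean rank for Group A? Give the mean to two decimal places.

5.33

Sorted (descending): 538, 538, 538, 463, 417, 417, 412, 372, 332, 332, 289
The 3 values of 538 occupy positions 1–3 → each gets rank 3.
The 2 values of 417 occupy positions 5–6 → each gets rank 6.
The 2 values of 332 occupy positions 9–10 → each gets rank 10.
Group A values → pooled ranks: 417→6, 332→10, 463→4, 538→3, 538→3, 417→6
Mean rank = (6 + 10 + 4 + 3 + 3 + 6) / 6 = 5.33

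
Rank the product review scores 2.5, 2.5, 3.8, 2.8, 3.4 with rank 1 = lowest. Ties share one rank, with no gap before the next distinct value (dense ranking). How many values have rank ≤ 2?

3

Sorted (ascending): 2.5, 2.5, 2.8, 3.4, 3.8
The 2 values of 2.5 share dense rank 1.
Remaining distinct values take the next consecutive integers.
Ranks ≤ 2: {1, 1, 2} → 3 values.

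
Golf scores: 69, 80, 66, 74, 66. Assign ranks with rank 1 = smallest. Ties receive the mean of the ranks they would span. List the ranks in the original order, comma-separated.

3, 5, 1.5, 4, 1.5

Sorted (ascending): 66, 66, 69, 74, 80
The 2 values of 66 occupy positions 1–2 → average rank (1+2)/2 = 1.5.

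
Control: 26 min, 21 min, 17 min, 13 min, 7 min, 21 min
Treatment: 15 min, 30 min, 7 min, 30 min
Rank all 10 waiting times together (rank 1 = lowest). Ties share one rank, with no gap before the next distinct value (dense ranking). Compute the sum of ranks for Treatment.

Sorted (ascending): 7, 7, 13, 15, 17, 21, 21, 26, 30, 30
The 2 values of 7 share dense rank 1.
The 2 values of 21 share dense rank 5.
The 2 values of 30 share dense rank 7.
Remaining distinct values take the next consecutive integers.
Treatment values → pooled ranks: 15→3, 30→7, 7→1, 30→7
Rank sum = 3 + 7 + 1 + 7 = 18

18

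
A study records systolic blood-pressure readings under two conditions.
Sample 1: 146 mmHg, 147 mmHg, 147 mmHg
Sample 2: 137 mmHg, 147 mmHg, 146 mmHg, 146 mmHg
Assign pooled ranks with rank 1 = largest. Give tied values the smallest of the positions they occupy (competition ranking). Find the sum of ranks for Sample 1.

6

Sorted (descending): 147, 147, 147, 146, 146, 146, 137
The 3 values of 147 occupy positions 1–3 → each gets rank 1.
The 3 values of 146 occupy positions 4–6 → each gets rank 4.
Sample 1 values → pooled ranks: 146→4, 147→1, 147→1
Rank sum = 4 + 1 + 1 = 6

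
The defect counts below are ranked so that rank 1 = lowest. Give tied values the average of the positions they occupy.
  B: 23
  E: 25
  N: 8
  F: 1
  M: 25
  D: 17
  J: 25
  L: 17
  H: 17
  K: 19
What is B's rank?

Sorted (ascending): 1, 8, 17, 17, 17, 19, 23, 25, 25, 25
The 3 values of 17 occupy positions 3–5 → average rank 4.
The 3 values of 25 occupy positions 8–10 → average rank 9.
B has value 23 → rank 7.

7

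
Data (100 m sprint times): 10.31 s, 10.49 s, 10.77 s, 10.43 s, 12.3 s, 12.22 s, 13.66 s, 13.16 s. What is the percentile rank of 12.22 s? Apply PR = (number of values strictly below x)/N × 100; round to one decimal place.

N = 8.
Strictly below 12.22: 4. Equal to 12.22: 1.
PR = 4/8 × 100 = 50.0

50.0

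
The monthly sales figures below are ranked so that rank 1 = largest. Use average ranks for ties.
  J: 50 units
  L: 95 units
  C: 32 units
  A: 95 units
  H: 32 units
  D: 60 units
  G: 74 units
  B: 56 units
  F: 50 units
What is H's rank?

8.5

Sorted (descending): 95, 95, 74, 60, 56, 50, 50, 32, 32
The 2 values of 95 occupy positions 1–2 → average rank (1+2)/2 = 1.5.
The 2 values of 50 occupy positions 6–7 → average rank (6+7)/2 = 6.5.
The 2 values of 32 occupy positions 8–9 → average rank (8+9)/2 = 8.5.
H has value 32 units → rank 8.5.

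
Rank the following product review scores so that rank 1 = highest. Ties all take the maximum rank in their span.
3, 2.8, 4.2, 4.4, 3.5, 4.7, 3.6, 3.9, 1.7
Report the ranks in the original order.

Sorted (descending): 4.7, 4.4, 4.2, 3.9, 3.6, 3.5, 3, 2.8, 1.7
No ties — each value takes its position as its rank.

7, 8, 3, 2, 6, 1, 5, 4, 9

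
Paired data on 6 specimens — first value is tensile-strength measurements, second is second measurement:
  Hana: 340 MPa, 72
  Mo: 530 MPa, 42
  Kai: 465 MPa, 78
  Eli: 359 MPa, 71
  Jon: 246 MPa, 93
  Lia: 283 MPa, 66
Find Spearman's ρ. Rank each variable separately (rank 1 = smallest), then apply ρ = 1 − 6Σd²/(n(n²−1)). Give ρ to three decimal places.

-0.486

Ranks of variable 1: 3, 6, 5, 4, 1, 2
Ranks of variable 2: 4, 1, 5, 3, 6, 2
d = r₁ − r₂: -1, 5, 0, 1, -5, 0
d²: 1, 25, 0, 1, 25, 0; Σd² = 52
ρ = 1 − 6·52/(6·35) = 1 − 312/210 = -0.486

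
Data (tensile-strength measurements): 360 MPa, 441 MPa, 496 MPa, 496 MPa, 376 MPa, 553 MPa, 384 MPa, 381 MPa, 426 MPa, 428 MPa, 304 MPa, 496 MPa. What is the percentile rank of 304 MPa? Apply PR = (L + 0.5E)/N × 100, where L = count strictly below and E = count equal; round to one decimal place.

4.2

N = 12.
Strictly below 304: 0. Equal to 304: 1.
PR = (0 + 0.5·1)/12 × 100 = 4.2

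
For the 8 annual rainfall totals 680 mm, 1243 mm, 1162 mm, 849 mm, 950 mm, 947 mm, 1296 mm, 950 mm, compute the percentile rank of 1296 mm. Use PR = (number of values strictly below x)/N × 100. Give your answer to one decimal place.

N = 8.
Strictly below 1296: 7. Equal to 1296: 1.
PR = 7/8 × 100 = 87.5

87.5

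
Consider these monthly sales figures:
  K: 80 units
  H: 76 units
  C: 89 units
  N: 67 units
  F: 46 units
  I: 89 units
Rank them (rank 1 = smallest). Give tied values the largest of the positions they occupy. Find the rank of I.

Sorted (ascending): 46, 67, 76, 80, 89, 89
The 2 values of 89 occupy positions 5–6 → each gets rank 6.
I has value 89 units → rank 6.

6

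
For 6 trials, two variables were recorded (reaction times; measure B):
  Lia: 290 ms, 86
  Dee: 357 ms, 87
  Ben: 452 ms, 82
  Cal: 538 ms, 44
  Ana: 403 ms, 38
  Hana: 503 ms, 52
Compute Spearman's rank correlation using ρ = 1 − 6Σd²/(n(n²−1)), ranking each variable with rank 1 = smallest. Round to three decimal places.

-0.600

Ranks of variable 1: 1, 2, 4, 6, 3, 5
Ranks of variable 2: 5, 6, 4, 2, 1, 3
d = r₁ − r₂: -4, -4, 0, 4, 2, 2
d²: 16, 16, 0, 16, 4, 4; Σd² = 56
ρ = 1 − 6·56/(6·35) = 1 − 336/210 = -0.600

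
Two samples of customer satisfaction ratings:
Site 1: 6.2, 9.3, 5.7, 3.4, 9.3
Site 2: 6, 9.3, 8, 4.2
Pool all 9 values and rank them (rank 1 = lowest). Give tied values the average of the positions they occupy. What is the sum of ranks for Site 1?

25

Sorted (ascending): 3.4, 4.2, 5.7, 6, 6.2, 8, 9.3, 9.3, 9.3
The 3 values of 9.3 occupy positions 7–9 → average rank 8.
Site 1 values → pooled ranks: 6.2→5, 9.3→8, 5.7→3, 3.4→1, 9.3→8
Rank sum = 5 + 8 + 3 + 1 + 8 = 25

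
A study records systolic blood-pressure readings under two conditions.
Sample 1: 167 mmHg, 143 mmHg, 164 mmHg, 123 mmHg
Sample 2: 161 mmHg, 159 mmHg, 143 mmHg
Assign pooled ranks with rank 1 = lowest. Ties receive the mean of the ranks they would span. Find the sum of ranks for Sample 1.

Sorted (ascending): 123, 143, 143, 159, 161, 164, 167
The 2 values of 143 occupy positions 2–3 → average rank (2+3)/2 = 2.5.
Sample 1 values → pooled ranks: 167→7, 143→2.5, 164→6, 123→1
Rank sum = 7 + 2.5 + 6 + 1 = 16.5

16.5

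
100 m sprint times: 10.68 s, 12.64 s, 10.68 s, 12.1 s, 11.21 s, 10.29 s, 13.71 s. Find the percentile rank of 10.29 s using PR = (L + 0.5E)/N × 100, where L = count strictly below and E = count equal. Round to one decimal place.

N = 7.
Strictly below 10.29: 0. Equal to 10.29: 1.
PR = (0 + 0.5·1)/7 × 100 = 7.1

7.1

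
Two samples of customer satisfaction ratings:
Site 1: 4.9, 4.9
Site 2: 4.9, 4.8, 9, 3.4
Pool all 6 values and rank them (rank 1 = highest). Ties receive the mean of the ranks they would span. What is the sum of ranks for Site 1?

6

Sorted (descending): 9, 4.9, 4.9, 4.9, 4.8, 3.4
The 3 values of 4.9 occupy positions 2–4 → average rank 3.
Site 1 values → pooled ranks: 4.9→3, 4.9→3
Rank sum = 3 + 3 = 6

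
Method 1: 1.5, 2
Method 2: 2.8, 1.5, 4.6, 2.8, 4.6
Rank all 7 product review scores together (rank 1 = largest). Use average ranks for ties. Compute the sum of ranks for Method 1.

11.5

Sorted (descending): 4.6, 4.6, 2.8, 2.8, 2, 1.5, 1.5
The 2 values of 4.6 occupy positions 1–2 → average rank (1+2)/2 = 1.5.
The 2 values of 2.8 occupy positions 3–4 → average rank (3+4)/2 = 3.5.
The 2 values of 1.5 occupy positions 6–7 → average rank (6+7)/2 = 6.5.
Method 1 values → pooled ranks: 1.5→6.5, 2→5
Rank sum = 6.5 + 5 = 11.5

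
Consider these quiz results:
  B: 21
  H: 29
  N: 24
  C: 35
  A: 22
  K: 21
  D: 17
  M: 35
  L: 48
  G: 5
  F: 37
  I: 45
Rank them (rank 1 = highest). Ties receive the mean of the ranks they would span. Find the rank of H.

Sorted (descending): 48, 45, 37, 35, 35, 29, 24, 22, 21, 21, 17, 5
The 2 values of 35 occupy positions 4–5 → average rank (4+5)/2 = 4.5.
The 2 values of 21 occupy positions 9–10 → average rank (9+10)/2 = 9.5.
H has value 29 → rank 6.

6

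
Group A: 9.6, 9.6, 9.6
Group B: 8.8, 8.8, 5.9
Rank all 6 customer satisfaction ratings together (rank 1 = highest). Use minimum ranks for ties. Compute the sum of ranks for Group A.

3

Sorted (descending): 9.6, 9.6, 9.6, 8.8, 8.8, 5.9
The 3 values of 9.6 occupy positions 1–3 → each gets rank 1.
The 2 values of 8.8 occupy positions 4–5 → each gets rank 4.
Group A values → pooled ranks: 9.6→1, 9.6→1, 9.6→1
Rank sum = 1 + 1 + 1 = 3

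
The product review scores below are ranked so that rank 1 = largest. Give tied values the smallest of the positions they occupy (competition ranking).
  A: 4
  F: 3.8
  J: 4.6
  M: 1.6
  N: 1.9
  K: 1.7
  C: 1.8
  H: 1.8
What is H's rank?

5

Sorted (descending): 4.6, 4, 3.8, 1.9, 1.8, 1.8, 1.7, 1.6
The 2 values of 1.8 occupy positions 5–6 → each gets rank 5.
H has value 1.8 → rank 5.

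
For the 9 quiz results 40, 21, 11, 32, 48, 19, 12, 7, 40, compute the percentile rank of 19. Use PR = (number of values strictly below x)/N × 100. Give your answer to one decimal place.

33.3

N = 9.
Strictly below 19: 3. Equal to 19: 1.
PR = 3/9 × 100 = 33.3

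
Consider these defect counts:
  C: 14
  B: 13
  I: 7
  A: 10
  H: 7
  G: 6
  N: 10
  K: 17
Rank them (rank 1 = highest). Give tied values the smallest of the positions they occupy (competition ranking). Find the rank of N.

4

Sorted (descending): 17, 14, 13, 10, 10, 7, 7, 6
The 2 values of 10 occupy positions 4–5 → each gets rank 4.
The 2 values of 7 occupy positions 6–7 → each gets rank 6.
N has value 10 → rank 4.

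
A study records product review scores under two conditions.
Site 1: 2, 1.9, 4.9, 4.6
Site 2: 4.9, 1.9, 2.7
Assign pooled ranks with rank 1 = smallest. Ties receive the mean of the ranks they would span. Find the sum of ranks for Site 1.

Sorted (ascending): 1.9, 1.9, 2, 2.7, 4.6, 4.9, 4.9
The 2 values of 1.9 occupy positions 1–2 → average rank (1+2)/2 = 1.5.
The 2 values of 4.9 occupy positions 6–7 → average rank (6+7)/2 = 6.5.
Site 1 values → pooled ranks: 2→3, 1.9→1.5, 4.9→6.5, 4.6→5
Rank sum = 3 + 1.5 + 6.5 + 5 = 16

16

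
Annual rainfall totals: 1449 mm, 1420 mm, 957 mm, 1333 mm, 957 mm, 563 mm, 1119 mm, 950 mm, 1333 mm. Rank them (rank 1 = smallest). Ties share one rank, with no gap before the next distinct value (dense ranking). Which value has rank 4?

Sorted (ascending): 563, 950, 957, 957, 1119, 1333, 1333, 1420, 1449
The 2 values of 957 share dense rank 3.
The 2 values of 1333 share dense rank 5.
Remaining distinct values take the next consecutive integers.
Rank 4 → value 1119.

1119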